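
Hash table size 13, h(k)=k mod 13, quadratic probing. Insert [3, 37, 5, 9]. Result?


Insertions: 3->slot 3; 37->slot 11; 5->slot 5; 9->slot 9
Table: [None, None, None, 3, None, 5, None, None, None, 9, None, 37, None]


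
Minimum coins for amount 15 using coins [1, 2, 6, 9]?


dp[0]=0; dp[i]=1+min(dp[i-c] for c in coins)
...dp[10]=2, dp[11]=2, dp[12]=2, dp[13]=3, dp[14]=3, dp[15]=2
Minimum coins for 15 = 2


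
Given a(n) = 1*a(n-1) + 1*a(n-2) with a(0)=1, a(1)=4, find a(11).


Build bottom-up:
...a(9)=157, a(10)=254, a(11)=1*254+1*157=411


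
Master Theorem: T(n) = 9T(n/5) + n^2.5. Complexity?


a=9, b=5, c=2.5. log_5(9)=1.365 < c=2.5. Case 3: O(n^c) = O(n^2.500)
Complexity: O(n^2.500)


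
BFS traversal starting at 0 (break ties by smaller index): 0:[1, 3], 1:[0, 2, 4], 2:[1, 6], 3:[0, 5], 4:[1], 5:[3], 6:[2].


BFS queue: start with [0]
Visit order: [0, 1, 3, 2, 4, 5, 6]


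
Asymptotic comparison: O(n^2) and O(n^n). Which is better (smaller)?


quadratic grows slower than n^n
O(n^2) is asymptotically smaller; O(n^n) grows faster


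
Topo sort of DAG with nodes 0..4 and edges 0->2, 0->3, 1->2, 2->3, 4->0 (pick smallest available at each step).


Kahn's algorithm, process smallest node first
Order: [1, 4, 0, 2, 3]


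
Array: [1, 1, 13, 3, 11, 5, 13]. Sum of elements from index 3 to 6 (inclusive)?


Prefix sums: [0, 1, 2, 15, 18, 29, 34, 47]
Sum[3..6] = prefix[7] - prefix[3] = 47 - 15 = 32


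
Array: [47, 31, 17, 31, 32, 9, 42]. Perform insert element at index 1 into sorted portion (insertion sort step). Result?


After one pass: [31, 47, 17, 31, 32, 9, 42]


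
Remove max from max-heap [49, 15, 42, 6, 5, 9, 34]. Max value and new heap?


Max = 49
Replace root with last, heapify down
Resulting heap: [42, 15, 34, 6, 5, 9]


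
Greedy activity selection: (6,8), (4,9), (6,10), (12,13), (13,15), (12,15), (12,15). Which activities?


Greedy: pick earliest-ending, then skip overlaps.
Selected (3 activities): [(6, 8), (12, 13), (13, 15)]


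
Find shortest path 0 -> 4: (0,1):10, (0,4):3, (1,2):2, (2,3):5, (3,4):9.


Dijkstra from 0:
Distances: {0: 0, 1: 10, 2: 12, 3: 12, 4: 3}
Shortest distance to 4 = 3, path = [0, 4]


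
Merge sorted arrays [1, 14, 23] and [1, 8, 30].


Compare heads, take smaller each step.
Merged: [1, 1, 8, 14, 23, 30]


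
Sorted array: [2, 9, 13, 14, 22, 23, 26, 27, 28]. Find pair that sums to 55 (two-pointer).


Two pointers: lo=0, hi=8
Found pair: (27, 28) summing to 55


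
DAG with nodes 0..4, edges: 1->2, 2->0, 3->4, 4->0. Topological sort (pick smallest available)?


Kahn's algorithm, process smallest node first
Order: [1, 2, 3, 4, 0]


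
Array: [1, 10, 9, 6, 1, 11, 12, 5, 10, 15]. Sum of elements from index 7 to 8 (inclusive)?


Prefix sums: [0, 1, 11, 20, 26, 27, 38, 50, 55, 65, 80]
Sum[7..8] = prefix[9] - prefix[7] = 65 - 50 = 15


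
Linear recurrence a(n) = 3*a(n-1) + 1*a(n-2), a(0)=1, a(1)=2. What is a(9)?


Build bottom-up:
...a(7)=2738, a(8)=9043, a(9)=3*9043+1*2738=29867


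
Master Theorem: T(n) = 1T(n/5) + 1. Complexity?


a=1, b=5, c=0. log_5(1)=0 = c=0. Case 2: O(n^c log n) = O(log n)
Complexity: O(log n)


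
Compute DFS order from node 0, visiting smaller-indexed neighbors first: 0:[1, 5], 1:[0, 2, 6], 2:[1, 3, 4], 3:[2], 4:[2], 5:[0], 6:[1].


DFS stack-based: start with [0]
Visit order: [0, 1, 2, 3, 4, 6, 5]


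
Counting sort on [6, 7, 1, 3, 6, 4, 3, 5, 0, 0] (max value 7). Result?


Count array: [2, 1, 0, 2, 1, 1, 2, 1]
Reconstruct: [0, 0, 1, 3, 3, 4, 5, 6, 6, 7]


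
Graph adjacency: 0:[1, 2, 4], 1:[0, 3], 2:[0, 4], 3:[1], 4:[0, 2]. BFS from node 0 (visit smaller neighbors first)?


BFS queue: start with [0]
Visit order: [0, 1, 2, 4, 3]


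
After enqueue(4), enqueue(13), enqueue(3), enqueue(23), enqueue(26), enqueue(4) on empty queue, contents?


enqueue(4) -> [4]
enqueue(13) -> [4, 13]
enqueue(3) -> [4, 13, 3]
enqueue(23) -> [4, 13, 3, 23]
enqueue(26) -> [4, 13, 3, 23, 26]
enqueue(4) -> [4, 13, 3, 23, 26, 4]
Final queue (front to back): [4, 13, 3, 23, 26, 4]


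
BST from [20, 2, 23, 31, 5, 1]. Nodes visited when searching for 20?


BST root = 20
Search for 20: compare at each node
Path: [20]


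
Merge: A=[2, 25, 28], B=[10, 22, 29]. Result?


Compare heads, take smaller each step.
Merged: [2, 10, 22, 25, 28, 29]


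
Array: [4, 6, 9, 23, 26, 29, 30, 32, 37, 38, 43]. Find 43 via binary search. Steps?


Search for 43:
[0,10] mid=5 arr[5]=29
[6,10] mid=8 arr[8]=37
[9,10] mid=9 arr[9]=38
[10,10] mid=10 arr[10]=43
Total: 4 comparisons


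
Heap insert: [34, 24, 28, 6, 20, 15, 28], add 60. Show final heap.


Append 60: [34, 24, 28, 6, 20, 15, 28, 60]
Bubble up: swap idx 7(60) with idx 3(6); swap idx 3(60) with idx 1(24); swap idx 1(60) with idx 0(34)
Result: [60, 34, 28, 24, 20, 15, 28, 6]


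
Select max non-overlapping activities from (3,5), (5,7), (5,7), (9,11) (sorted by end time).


Greedy: pick earliest-ending, then skip overlaps.
Selected (3 activities): [(3, 5), (5, 7), (9, 11)]


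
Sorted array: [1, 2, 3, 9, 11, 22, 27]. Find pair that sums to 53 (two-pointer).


Two pointers: lo=0, hi=6
No pair sums to 53


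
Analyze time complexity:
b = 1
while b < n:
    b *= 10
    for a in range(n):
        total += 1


Per nesting level: O(log n) * O(n) = O(n log n)
Complexity: O(n log n)


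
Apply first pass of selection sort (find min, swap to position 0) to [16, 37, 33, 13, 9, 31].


After one pass: [9, 37, 33, 13, 16, 31]


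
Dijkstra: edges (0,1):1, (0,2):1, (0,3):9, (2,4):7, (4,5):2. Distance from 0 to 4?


Dijkstra from 0:
Distances: {0: 0, 1: 1, 2: 1, 3: 9, 4: 8, 5: 10}
Shortest distance to 4 = 8, path = [0, 2, 4]


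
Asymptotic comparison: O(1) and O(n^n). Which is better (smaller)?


constant grows slower than n^n
O(1) is asymptotically smaller; O(n^n) grows faster


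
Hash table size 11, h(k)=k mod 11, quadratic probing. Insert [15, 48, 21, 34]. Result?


Insertions: 15->slot 4; 48->slot 5; 21->slot 10; 34->slot 1
Table: [None, 34, None, None, 15, 48, None, None, None, None, 21]


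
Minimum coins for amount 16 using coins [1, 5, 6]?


dp[0]=0; dp[i]=1+min(dp[i-c] for c in coins)
...dp[11]=2, dp[12]=2, dp[13]=3, dp[14]=4, dp[15]=3, dp[16]=3
Minimum coins for 16 = 3


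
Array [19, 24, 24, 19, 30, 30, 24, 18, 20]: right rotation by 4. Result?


Right rotate by 4: [30, 24, 18, 20, 19, 24, 24, 19, 30]


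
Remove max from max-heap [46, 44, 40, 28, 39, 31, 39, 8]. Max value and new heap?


Max = 46
Replace root with last, heapify down
Resulting heap: [44, 39, 40, 28, 8, 31, 39]


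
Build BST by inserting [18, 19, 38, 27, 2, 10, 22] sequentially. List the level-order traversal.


Root = 18; build tree by BST insertion.
Level-Order traversal: [18, 2, 19, 10, 38, 27, 22]


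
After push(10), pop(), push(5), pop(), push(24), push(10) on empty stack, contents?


push(10) -> [10]
pop() returns 10 -> []
push(5) -> [5]
pop() returns 5 -> []
push(24) -> [24]
push(10) -> [24, 10]
Final stack (bottom to top): [24, 10]


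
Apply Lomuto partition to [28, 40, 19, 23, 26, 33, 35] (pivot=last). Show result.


Elements <= 35 go left of pivot.
Result: [28, 19, 23, 26, 33, 35, 40], pivot at index 5


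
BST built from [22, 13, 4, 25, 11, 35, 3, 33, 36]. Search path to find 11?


BST root = 22
Search for 11: compare at each node
Path: [22, 13, 4, 11]


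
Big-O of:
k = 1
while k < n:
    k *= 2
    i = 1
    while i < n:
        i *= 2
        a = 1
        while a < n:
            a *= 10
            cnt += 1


Per nesting level: O(log n) * O(log n) * O(log n) = O((log n)^3)
Complexity: O((log n)^3)


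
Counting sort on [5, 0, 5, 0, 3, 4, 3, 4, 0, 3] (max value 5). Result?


Count array: [3, 0, 0, 3, 2, 2]
Reconstruct: [0, 0, 0, 3, 3, 3, 4, 4, 5, 5]


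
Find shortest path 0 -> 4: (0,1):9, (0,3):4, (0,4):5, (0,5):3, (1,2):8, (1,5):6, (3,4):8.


Dijkstra from 0:
Distances: {0: 0, 1: 9, 2: 17, 3: 4, 4: 5, 5: 3}
Shortest distance to 4 = 5, path = [0, 4]


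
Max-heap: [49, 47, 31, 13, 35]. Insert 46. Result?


Append 46: [49, 47, 31, 13, 35, 46]
Bubble up: swap idx 5(46) with idx 2(31)
Result: [49, 47, 46, 13, 35, 31]


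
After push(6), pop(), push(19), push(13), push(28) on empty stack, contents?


push(6) -> [6]
pop() returns 6 -> []
push(19) -> [19]
push(13) -> [19, 13]
push(28) -> [19, 13, 28]
Final stack (bottom to top): [19, 13, 28]


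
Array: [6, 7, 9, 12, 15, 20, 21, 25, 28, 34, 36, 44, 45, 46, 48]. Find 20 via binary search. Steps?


Search for 20:
[0,14] mid=7 arr[7]=25
[0,6] mid=3 arr[3]=12
[4,6] mid=5 arr[5]=20
Total: 3 comparisons


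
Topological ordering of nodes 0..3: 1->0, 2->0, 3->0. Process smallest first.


Kahn's algorithm, process smallest node first
Order: [1, 2, 3, 0]


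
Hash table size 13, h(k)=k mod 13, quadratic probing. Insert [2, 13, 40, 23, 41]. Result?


Insertions: 2->slot 2; 13->slot 0; 40->slot 1; 23->slot 10; 41->slot 3
Table: [13, 40, 2, 41, None, None, None, None, None, None, 23, None, None]


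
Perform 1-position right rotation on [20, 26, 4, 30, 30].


Right rotate by 1: [30, 20, 26, 4, 30]


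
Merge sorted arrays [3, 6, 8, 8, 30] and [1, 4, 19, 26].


Compare heads, take smaller each step.
Merged: [1, 3, 4, 6, 8, 8, 19, 26, 30]


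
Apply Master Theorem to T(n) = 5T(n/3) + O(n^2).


a=5, b=3, c=2. log_3(5)=1.465 < c=2. Case 3: O(n^c) = O(n^2)
Complexity: O(n^2)


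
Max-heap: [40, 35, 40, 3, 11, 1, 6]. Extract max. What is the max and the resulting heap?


Max = 40
Replace root with last, heapify down
Resulting heap: [40, 35, 6, 3, 11, 1]


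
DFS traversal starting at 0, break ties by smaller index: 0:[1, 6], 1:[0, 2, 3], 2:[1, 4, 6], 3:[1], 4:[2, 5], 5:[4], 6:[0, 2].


DFS stack-based: start with [0]
Visit order: [0, 1, 2, 4, 5, 6, 3]


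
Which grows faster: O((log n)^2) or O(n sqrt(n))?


polylogarithmic grows slower than n^1.5
O((log n)^2) is asymptotically smaller; O(n sqrt(n)) grows faster


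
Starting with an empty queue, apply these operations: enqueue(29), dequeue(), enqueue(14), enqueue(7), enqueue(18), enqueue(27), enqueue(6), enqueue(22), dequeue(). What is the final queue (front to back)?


enqueue(29) -> [29]
dequeue() returns 29 -> []
enqueue(14) -> [14]
enqueue(7) -> [14, 7]
enqueue(18) -> [14, 7, 18]
enqueue(27) -> [14, 7, 18, 27]
enqueue(6) -> [14, 7, 18, 27, 6]
enqueue(22) -> [14, 7, 18, 27, 6, 22]
dequeue() returns 14 -> [7, 18, 27, 6, 22]
Final queue (front to back): [7, 18, 27, 6, 22]


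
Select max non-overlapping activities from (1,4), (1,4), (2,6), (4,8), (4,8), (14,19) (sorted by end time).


Greedy: pick earliest-ending, then skip overlaps.
Selected (3 activities): [(1, 4), (4, 8), (14, 19)]


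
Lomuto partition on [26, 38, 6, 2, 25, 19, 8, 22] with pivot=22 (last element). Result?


Elements <= 22 go left of pivot.
Result: [6, 2, 19, 8, 22, 26, 38, 25], pivot at index 4


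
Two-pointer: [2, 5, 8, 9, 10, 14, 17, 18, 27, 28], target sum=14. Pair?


Two pointers: lo=0, hi=9
Found pair: (5, 9) summing to 14


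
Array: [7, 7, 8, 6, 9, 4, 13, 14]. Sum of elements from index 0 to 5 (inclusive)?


Prefix sums: [0, 7, 14, 22, 28, 37, 41, 54, 68]
Sum[0..5] = prefix[6] - prefix[0] = 41 - 0 = 41


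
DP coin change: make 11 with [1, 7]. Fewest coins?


dp[0]=0; dp[i]=1+min(dp[i-c] for c in coins)
...dp[6]=6, dp[7]=1, dp[8]=2, dp[9]=3, dp[10]=4, dp[11]=5
Minimum coins for 11 = 5


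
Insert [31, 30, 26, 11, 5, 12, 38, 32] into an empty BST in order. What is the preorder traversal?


Root = 31; build tree by BST insertion.
Preorder traversal: [31, 30, 26, 11, 5, 12, 38, 32]


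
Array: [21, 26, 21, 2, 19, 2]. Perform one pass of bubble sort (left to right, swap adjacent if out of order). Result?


After one pass: [21, 21, 2, 19, 2, 26]


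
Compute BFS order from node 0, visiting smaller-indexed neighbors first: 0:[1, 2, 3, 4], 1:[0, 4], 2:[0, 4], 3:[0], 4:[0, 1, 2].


BFS queue: start with [0]
Visit order: [0, 1, 2, 3, 4]


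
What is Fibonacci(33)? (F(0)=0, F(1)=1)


F(n)=F(n-1)+F(n-2)
...F(31)=1346269, F(32)=2178309, F(33)=3524578


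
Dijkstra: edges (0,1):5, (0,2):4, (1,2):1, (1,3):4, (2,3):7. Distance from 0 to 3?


Dijkstra from 0:
Distances: {0: 0, 1: 5, 2: 4, 3: 9}
Shortest distance to 3 = 9, path = [0, 1, 3]


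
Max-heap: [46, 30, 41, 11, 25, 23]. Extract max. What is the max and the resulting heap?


Max = 46
Replace root with last, heapify down
Resulting heap: [41, 30, 23, 11, 25]


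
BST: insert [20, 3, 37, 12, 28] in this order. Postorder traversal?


Root = 20; build tree by BST insertion.
Postorder traversal: [12, 3, 28, 37, 20]


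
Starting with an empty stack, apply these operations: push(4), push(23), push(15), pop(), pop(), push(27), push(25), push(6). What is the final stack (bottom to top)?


push(4) -> [4]
push(23) -> [4, 23]
push(15) -> [4, 23, 15]
pop() returns 15 -> [4, 23]
pop() returns 23 -> [4]
push(27) -> [4, 27]
push(25) -> [4, 27, 25]
push(6) -> [4, 27, 25, 6]
Final stack (bottom to top): [4, 27, 25, 6]


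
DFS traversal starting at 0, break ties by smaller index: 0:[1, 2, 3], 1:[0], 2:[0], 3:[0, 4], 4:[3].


DFS stack-based: start with [0]
Visit order: [0, 1, 2, 3, 4]


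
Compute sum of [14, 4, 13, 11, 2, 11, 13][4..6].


Prefix sums: [0, 14, 18, 31, 42, 44, 55, 68]
Sum[4..6] = prefix[7] - prefix[4] = 68 - 42 = 26


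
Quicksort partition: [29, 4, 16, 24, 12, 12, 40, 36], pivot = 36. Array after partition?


Elements <= 36 go left of pivot.
Result: [29, 4, 16, 24, 12, 12, 36, 40], pivot at index 6


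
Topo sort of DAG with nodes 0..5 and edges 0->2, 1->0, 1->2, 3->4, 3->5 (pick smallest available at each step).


Kahn's algorithm, process smallest node first
Order: [1, 0, 2, 3, 4, 5]


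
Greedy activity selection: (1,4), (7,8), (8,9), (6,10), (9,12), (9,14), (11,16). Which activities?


Greedy: pick earliest-ending, then skip overlaps.
Selected (4 activities): [(1, 4), (7, 8), (8, 9), (9, 12)]


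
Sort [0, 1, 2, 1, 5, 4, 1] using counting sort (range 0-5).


Count array: [1, 3, 1, 0, 1, 1]
Reconstruct: [0, 1, 1, 1, 2, 4, 5]


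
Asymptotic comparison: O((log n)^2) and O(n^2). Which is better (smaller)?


polylogarithmic grows slower than quadratic
O((log n)^2) is asymptotically smaller; O(n^2) grows faster


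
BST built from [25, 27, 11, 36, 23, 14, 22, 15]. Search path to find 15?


BST root = 25
Search for 15: compare at each node
Path: [25, 11, 23, 14, 22, 15]


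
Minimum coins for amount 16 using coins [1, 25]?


dp[0]=0; dp[i]=1+min(dp[i-c] for c in coins)
...dp[11]=11, dp[12]=12, dp[13]=13, dp[14]=14, dp[15]=15, dp[16]=16
Minimum coins for 16 = 16


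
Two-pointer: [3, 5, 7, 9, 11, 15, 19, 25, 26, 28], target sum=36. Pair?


Two pointers: lo=0, hi=9
Found pair: (11, 25) summing to 36


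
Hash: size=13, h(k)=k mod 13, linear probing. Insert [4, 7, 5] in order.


Insertions: 4->slot 4; 7->slot 7; 5->slot 5
Table: [None, None, None, None, 4, 5, None, 7, None, None, None, None, None]


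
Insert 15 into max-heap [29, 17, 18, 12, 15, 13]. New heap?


Append 15: [29, 17, 18, 12, 15, 13, 15]
Bubble up: no swaps needed
Result: [29, 17, 18, 12, 15, 13, 15]


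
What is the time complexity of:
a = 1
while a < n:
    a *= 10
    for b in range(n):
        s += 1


Per nesting level: O(log n) * O(n) = O(n log n)
Complexity: O(n log n)


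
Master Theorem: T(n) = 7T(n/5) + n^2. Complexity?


a=7, b=5, c=2. log_5(7)=1.209 < c=2. Case 3: O(n^c) = O(n^2)
Complexity: O(n^2)


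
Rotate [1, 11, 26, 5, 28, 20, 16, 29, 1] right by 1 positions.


Right rotate by 1: [1, 1, 11, 26, 5, 28, 20, 16, 29]


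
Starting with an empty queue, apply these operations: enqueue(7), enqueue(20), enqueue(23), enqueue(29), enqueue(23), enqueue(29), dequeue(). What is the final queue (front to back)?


enqueue(7) -> [7]
enqueue(20) -> [7, 20]
enqueue(23) -> [7, 20, 23]
enqueue(29) -> [7, 20, 23, 29]
enqueue(23) -> [7, 20, 23, 29, 23]
enqueue(29) -> [7, 20, 23, 29, 23, 29]
dequeue() returns 7 -> [20, 23, 29, 23, 29]
Final queue (front to back): [20, 23, 29, 23, 29]


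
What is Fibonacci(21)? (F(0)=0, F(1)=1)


F(n)=F(n-1)+F(n-2)
...F(19)=4181, F(20)=6765, F(21)=10946


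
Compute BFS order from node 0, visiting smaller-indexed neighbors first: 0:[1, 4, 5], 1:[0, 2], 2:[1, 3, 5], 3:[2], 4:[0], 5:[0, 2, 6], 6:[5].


BFS queue: start with [0]
Visit order: [0, 1, 4, 5, 2, 6, 3]


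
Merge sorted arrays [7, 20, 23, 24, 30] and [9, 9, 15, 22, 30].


Compare heads, take smaller each step.
Merged: [7, 9, 9, 15, 20, 22, 23, 24, 30, 30]


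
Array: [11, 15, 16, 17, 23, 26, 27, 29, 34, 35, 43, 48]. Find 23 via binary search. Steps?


Search for 23:
[0,11] mid=5 arr[5]=26
[0,4] mid=2 arr[2]=16
[3,4] mid=3 arr[3]=17
[4,4] mid=4 arr[4]=23
Total: 4 comparisons


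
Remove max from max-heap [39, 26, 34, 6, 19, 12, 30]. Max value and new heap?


Max = 39
Replace root with last, heapify down
Resulting heap: [34, 26, 30, 6, 19, 12]


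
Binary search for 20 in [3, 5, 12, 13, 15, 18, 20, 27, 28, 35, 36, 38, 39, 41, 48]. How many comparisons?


Search for 20:
[0,14] mid=7 arr[7]=27
[0,6] mid=3 arr[3]=13
[4,6] mid=5 arr[5]=18
[6,6] mid=6 arr[6]=20
Total: 4 comparisons


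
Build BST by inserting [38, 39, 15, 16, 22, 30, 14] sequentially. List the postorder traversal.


Root = 38; build tree by BST insertion.
Postorder traversal: [14, 30, 22, 16, 15, 39, 38]


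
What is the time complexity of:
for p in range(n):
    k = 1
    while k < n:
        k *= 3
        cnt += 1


Per nesting level: O(n) * O(log n) = O(n log n)
Complexity: O(n log n)


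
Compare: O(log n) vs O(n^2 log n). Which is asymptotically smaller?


logarithmic grows slower than n^2 log n
O(log n) is asymptotically smaller; O(n^2 log n) grows faster


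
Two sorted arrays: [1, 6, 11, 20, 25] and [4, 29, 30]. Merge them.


Compare heads, take smaller each step.
Merged: [1, 4, 6, 11, 20, 25, 29, 30]


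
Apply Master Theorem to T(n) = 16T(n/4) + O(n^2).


a=16, b=4, c=2. log_4(16)=2 = c=2. Case 2: O(n^c log n) = O(n^2 log n)
Complexity: O(n^2 log n)


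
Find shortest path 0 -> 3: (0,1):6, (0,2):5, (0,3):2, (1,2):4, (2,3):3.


Dijkstra from 0:
Distances: {0: 0, 1: 6, 2: 5, 3: 2}
Shortest distance to 3 = 2, path = [0, 3]


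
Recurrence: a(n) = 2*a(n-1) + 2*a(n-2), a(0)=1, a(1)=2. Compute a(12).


Build bottom-up:
...a(10)=18272, a(11)=49920, a(12)=2*49920+2*18272=136384


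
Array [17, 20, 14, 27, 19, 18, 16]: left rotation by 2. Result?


Left rotate by 2: [14, 27, 19, 18, 16, 17, 20]


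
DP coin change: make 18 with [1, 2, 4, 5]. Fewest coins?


dp[0]=0; dp[i]=1+min(dp[i-c] for c in coins)
...dp[13]=3, dp[14]=3, dp[15]=3, dp[16]=4, dp[17]=4, dp[18]=4
Minimum coins for 18 = 4


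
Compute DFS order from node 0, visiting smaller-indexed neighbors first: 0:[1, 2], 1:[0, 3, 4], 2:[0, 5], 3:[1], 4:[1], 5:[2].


DFS stack-based: start with [0]
Visit order: [0, 1, 3, 4, 2, 5]


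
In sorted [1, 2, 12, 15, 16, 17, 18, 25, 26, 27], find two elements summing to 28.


Two pointers: lo=0, hi=9
Found pair: (1, 27) summing to 28


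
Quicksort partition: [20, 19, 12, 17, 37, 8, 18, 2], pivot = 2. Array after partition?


Elements <= 2 go left of pivot.
Result: [2, 19, 12, 17, 37, 8, 18, 20], pivot at index 0


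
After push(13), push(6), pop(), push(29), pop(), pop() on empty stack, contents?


push(13) -> [13]
push(6) -> [13, 6]
pop() returns 6 -> [13]
push(29) -> [13, 29]
pop() returns 29 -> [13]
pop() returns 13 -> []
Final stack (bottom to top): []


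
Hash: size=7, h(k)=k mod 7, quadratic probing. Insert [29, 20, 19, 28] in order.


Insertions: 29->slot 1; 20->slot 6; 19->slot 5; 28->slot 0
Table: [28, 29, None, None, None, 19, 20]


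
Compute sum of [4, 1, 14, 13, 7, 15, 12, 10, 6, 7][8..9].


Prefix sums: [0, 4, 5, 19, 32, 39, 54, 66, 76, 82, 89]
Sum[8..9] = prefix[10] - prefix[8] = 89 - 76 = 13


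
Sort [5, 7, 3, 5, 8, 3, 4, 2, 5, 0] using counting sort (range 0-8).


Count array: [1, 0, 1, 2, 1, 3, 0, 1, 1]
Reconstruct: [0, 2, 3, 3, 4, 5, 5, 5, 7, 8]


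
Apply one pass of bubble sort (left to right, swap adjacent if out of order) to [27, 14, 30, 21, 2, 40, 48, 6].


After one pass: [14, 27, 21, 2, 30, 40, 6, 48]


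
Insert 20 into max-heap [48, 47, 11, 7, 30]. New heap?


Append 20: [48, 47, 11, 7, 30, 20]
Bubble up: swap idx 5(20) with idx 2(11)
Result: [48, 47, 20, 7, 30, 11]


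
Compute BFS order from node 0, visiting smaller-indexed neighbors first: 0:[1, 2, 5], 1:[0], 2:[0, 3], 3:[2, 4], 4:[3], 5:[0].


BFS queue: start with [0]
Visit order: [0, 1, 2, 5, 3, 4]


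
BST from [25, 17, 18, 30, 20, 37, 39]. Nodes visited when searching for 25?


BST root = 25
Search for 25: compare at each node
Path: [25]


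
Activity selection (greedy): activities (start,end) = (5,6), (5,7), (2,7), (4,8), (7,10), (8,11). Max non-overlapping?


Greedy: pick earliest-ending, then skip overlaps.
Selected (2 activities): [(5, 6), (7, 10)]


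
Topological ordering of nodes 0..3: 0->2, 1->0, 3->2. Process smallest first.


Kahn's algorithm, process smallest node first
Order: [1, 0, 3, 2]


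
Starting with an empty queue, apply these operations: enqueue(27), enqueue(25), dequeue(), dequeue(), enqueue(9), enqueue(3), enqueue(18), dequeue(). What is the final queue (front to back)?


enqueue(27) -> [27]
enqueue(25) -> [27, 25]
dequeue() returns 27 -> [25]
dequeue() returns 25 -> []
enqueue(9) -> [9]
enqueue(3) -> [9, 3]
enqueue(18) -> [9, 3, 18]
dequeue() returns 9 -> [3, 18]
Final queue (front to back): [3, 18]


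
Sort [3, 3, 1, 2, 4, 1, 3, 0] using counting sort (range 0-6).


Count array: [1, 2, 1, 3, 1, 0, 0]
Reconstruct: [0, 1, 1, 2, 3, 3, 3, 4]


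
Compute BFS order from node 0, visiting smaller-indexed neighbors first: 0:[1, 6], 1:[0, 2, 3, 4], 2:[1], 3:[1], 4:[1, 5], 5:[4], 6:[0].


BFS queue: start with [0]
Visit order: [0, 1, 6, 2, 3, 4, 5]


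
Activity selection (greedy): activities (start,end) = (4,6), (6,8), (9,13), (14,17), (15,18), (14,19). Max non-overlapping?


Greedy: pick earliest-ending, then skip overlaps.
Selected (4 activities): [(4, 6), (6, 8), (9, 13), (14, 17)]


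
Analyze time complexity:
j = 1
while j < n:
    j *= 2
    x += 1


Per nesting level: O(log n) = O(log n)
Complexity: O(log n)


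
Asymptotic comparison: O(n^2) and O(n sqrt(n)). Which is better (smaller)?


n^1.5 grows slower than quadratic
O(n sqrt(n)) is asymptotically smaller; O(n^2) grows faster


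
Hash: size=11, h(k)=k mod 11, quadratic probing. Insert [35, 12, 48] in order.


Insertions: 35->slot 2; 12->slot 1; 48->slot 4
Table: [None, 12, 35, None, 48, None, None, None, None, None, None]


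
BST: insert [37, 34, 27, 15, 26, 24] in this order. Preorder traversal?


Root = 37; build tree by BST insertion.
Preorder traversal: [37, 34, 27, 15, 26, 24]


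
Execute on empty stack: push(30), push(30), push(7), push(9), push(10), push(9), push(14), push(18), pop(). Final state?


push(30) -> [30]
push(30) -> [30, 30]
push(7) -> [30, 30, 7]
push(9) -> [30, 30, 7, 9]
push(10) -> [30, 30, 7, 9, 10]
push(9) -> [30, 30, 7, 9, 10, 9]
push(14) -> [30, 30, 7, 9, 10, 9, 14]
push(18) -> [30, 30, 7, 9, 10, 9, 14, 18]
pop() returns 18 -> [30, 30, 7, 9, 10, 9, 14]
Final stack (bottom to top): [30, 30, 7, 9, 10, 9, 14]


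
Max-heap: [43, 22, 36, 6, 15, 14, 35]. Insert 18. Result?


Append 18: [43, 22, 36, 6, 15, 14, 35, 18]
Bubble up: swap idx 7(18) with idx 3(6)
Result: [43, 22, 36, 18, 15, 14, 35, 6]


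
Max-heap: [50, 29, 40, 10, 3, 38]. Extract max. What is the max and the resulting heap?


Max = 50
Replace root with last, heapify down
Resulting heap: [40, 29, 38, 10, 3]


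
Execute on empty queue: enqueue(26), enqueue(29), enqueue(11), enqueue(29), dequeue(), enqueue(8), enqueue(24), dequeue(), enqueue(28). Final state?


enqueue(26) -> [26]
enqueue(29) -> [26, 29]
enqueue(11) -> [26, 29, 11]
enqueue(29) -> [26, 29, 11, 29]
dequeue() returns 26 -> [29, 11, 29]
enqueue(8) -> [29, 11, 29, 8]
enqueue(24) -> [29, 11, 29, 8, 24]
dequeue() returns 29 -> [11, 29, 8, 24]
enqueue(28) -> [11, 29, 8, 24, 28]
Final queue (front to back): [11, 29, 8, 24, 28]


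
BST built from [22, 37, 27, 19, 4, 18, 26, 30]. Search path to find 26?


BST root = 22
Search for 26: compare at each node
Path: [22, 37, 27, 26]


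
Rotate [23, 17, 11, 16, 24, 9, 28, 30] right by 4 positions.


Right rotate by 4: [24, 9, 28, 30, 23, 17, 11, 16]


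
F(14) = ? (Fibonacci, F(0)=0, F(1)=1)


F(n)=F(n-1)+F(n-2)
...F(12)=144, F(13)=233, F(14)=377


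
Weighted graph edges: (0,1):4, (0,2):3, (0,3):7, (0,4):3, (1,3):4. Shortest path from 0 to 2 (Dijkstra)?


Dijkstra from 0:
Distances: {0: 0, 1: 4, 2: 3, 3: 7, 4: 3}
Shortest distance to 2 = 3, path = [0, 2]


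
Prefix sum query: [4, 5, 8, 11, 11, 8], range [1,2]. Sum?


Prefix sums: [0, 4, 9, 17, 28, 39, 47]
Sum[1..2] = prefix[3] - prefix[1] = 17 - 4 = 13


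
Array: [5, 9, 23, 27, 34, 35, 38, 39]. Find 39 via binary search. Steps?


Search for 39:
[0,7] mid=3 arr[3]=27
[4,7] mid=5 arr[5]=35
[6,7] mid=6 arr[6]=38
[7,7] mid=7 arr[7]=39
Total: 4 comparisons


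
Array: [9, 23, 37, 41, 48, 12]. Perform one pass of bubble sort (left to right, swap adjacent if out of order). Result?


After one pass: [9, 23, 37, 41, 12, 48]


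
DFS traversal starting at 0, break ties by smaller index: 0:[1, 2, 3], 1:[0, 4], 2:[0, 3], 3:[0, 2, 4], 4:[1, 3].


DFS stack-based: start with [0]
Visit order: [0, 1, 4, 3, 2]


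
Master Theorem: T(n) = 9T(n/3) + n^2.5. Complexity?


a=9, b=3, c=2.5. log_3(9)=2 < c=2.5. Case 3: O(n^c) = O(n^2.500)
Complexity: O(n^2.500)


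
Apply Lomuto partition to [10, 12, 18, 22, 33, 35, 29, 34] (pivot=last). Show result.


Elements <= 34 go left of pivot.
Result: [10, 12, 18, 22, 33, 29, 34, 35], pivot at index 6


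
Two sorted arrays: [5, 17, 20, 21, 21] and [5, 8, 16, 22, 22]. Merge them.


Compare heads, take smaller each step.
Merged: [5, 5, 8, 16, 17, 20, 21, 21, 22, 22]


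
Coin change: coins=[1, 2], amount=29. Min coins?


dp[0]=0; dp[i]=1+min(dp[i-c] for c in coins)
...dp[24]=12, dp[25]=13, dp[26]=13, dp[27]=14, dp[28]=14, dp[29]=15
Minimum coins for 29 = 15


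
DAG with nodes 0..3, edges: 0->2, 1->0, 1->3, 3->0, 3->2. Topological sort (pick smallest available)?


Kahn's algorithm, process smallest node first
Order: [1, 3, 0, 2]


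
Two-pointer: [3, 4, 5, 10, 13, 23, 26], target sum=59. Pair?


Two pointers: lo=0, hi=6
No pair sums to 59


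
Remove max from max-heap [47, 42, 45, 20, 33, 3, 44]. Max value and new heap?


Max = 47
Replace root with last, heapify down
Resulting heap: [45, 42, 44, 20, 33, 3]


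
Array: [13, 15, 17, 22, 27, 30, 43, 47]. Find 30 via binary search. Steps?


Search for 30:
[0,7] mid=3 arr[3]=22
[4,7] mid=5 arr[5]=30
Total: 2 comparisons


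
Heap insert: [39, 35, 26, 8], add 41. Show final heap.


Append 41: [39, 35, 26, 8, 41]
Bubble up: swap idx 4(41) with idx 1(35); swap idx 1(41) with idx 0(39)
Result: [41, 39, 26, 8, 35]


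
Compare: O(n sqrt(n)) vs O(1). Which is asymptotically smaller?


constant grows slower than n^1.5
O(1) is asymptotically smaller; O(n sqrt(n)) grows faster


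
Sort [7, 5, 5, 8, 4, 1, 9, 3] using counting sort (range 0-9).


Count array: [0, 1, 0, 1, 1, 2, 0, 1, 1, 1]
Reconstruct: [1, 3, 4, 5, 5, 7, 8, 9]


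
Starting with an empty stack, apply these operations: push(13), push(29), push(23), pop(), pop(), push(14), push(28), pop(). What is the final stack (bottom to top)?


push(13) -> [13]
push(29) -> [13, 29]
push(23) -> [13, 29, 23]
pop() returns 23 -> [13, 29]
pop() returns 29 -> [13]
push(14) -> [13, 14]
push(28) -> [13, 14, 28]
pop() returns 28 -> [13, 14]
Final stack (bottom to top): [13, 14]


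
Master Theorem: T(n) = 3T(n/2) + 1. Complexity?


a=3, b=2, c=0. log_2(3)=1.585 > c=0. Case 1: O(n^log_b(a)) = O(n^1.585)
Complexity: O(n^1.585)


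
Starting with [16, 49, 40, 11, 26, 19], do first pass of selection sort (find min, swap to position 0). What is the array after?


After one pass: [11, 49, 40, 16, 26, 19]


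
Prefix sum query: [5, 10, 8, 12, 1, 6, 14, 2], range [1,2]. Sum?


Prefix sums: [0, 5, 15, 23, 35, 36, 42, 56, 58]
Sum[1..2] = prefix[3] - prefix[1] = 23 - 5 = 18


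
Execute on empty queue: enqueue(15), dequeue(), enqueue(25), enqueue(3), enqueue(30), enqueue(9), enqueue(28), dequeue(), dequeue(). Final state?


enqueue(15) -> [15]
dequeue() returns 15 -> []
enqueue(25) -> [25]
enqueue(3) -> [25, 3]
enqueue(30) -> [25, 3, 30]
enqueue(9) -> [25, 3, 30, 9]
enqueue(28) -> [25, 3, 30, 9, 28]
dequeue() returns 25 -> [3, 30, 9, 28]
dequeue() returns 3 -> [30, 9, 28]
Final queue (front to back): [30, 9, 28]


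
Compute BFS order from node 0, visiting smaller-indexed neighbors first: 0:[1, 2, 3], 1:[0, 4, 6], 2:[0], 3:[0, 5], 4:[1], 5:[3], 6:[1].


BFS queue: start with [0]
Visit order: [0, 1, 2, 3, 4, 6, 5]


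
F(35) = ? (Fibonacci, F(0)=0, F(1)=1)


F(n)=F(n-1)+F(n-2)
...F(33)=3524578, F(34)=5702887, F(35)=9227465


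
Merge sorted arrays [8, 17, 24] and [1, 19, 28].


Compare heads, take smaller each step.
Merged: [1, 8, 17, 19, 24, 28]


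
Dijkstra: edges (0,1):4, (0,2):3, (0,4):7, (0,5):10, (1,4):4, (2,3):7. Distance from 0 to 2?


Dijkstra from 0:
Distances: {0: 0, 1: 4, 2: 3, 3: 10, 4: 7, 5: 10}
Shortest distance to 2 = 3, path = [0, 2]


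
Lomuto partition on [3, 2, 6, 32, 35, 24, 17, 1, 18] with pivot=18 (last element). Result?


Elements <= 18 go left of pivot.
Result: [3, 2, 6, 17, 1, 18, 32, 35, 24], pivot at index 5


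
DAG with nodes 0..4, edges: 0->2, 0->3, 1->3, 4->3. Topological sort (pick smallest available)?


Kahn's algorithm, process smallest node first
Order: [0, 1, 2, 4, 3]


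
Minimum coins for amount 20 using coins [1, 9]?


dp[0]=0; dp[i]=1+min(dp[i-c] for c in coins)
...dp[15]=7, dp[16]=8, dp[17]=9, dp[18]=2, dp[19]=3, dp[20]=4
Minimum coins for 20 = 4


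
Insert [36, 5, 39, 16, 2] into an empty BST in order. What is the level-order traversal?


Root = 36; build tree by BST insertion.
Level-Order traversal: [36, 5, 39, 2, 16]


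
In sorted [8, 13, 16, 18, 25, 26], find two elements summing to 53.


Two pointers: lo=0, hi=5
No pair sums to 53


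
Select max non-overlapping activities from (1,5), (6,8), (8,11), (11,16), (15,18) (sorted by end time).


Greedy: pick earliest-ending, then skip overlaps.
Selected (4 activities): [(1, 5), (6, 8), (8, 11), (11, 16)]


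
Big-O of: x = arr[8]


Analysis: constant-time operation, no loop
Complexity: O(1)


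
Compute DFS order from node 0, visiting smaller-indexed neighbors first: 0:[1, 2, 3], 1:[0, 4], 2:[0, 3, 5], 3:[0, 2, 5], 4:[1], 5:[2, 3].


DFS stack-based: start with [0]
Visit order: [0, 1, 4, 2, 3, 5]


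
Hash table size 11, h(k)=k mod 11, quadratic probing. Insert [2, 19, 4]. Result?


Insertions: 2->slot 2; 19->slot 8; 4->slot 4
Table: [None, None, 2, None, 4, None, None, None, 19, None, None]


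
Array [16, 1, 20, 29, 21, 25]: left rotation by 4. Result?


Left rotate by 4: [21, 25, 16, 1, 20, 29]


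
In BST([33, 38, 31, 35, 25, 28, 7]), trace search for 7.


BST root = 33
Search for 7: compare at each node
Path: [33, 31, 25, 7]


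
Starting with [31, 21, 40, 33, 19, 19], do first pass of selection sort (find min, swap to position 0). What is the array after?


After one pass: [19, 21, 40, 33, 31, 19]


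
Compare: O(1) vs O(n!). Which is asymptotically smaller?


constant grows slower than factorial
O(1) is asymptotically smaller; O(n!) grows faster


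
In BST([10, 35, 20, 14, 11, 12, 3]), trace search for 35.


BST root = 10
Search for 35: compare at each node
Path: [10, 35]


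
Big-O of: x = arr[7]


Analysis: constant-time operation, no loop
Complexity: O(1)


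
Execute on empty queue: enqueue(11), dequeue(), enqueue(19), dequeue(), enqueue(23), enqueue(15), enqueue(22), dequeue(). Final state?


enqueue(11) -> [11]
dequeue() returns 11 -> []
enqueue(19) -> [19]
dequeue() returns 19 -> []
enqueue(23) -> [23]
enqueue(15) -> [23, 15]
enqueue(22) -> [23, 15, 22]
dequeue() returns 23 -> [15, 22]
Final queue (front to back): [15, 22]


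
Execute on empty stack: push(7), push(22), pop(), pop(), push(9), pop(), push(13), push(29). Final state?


push(7) -> [7]
push(22) -> [7, 22]
pop() returns 22 -> [7]
pop() returns 7 -> []
push(9) -> [9]
pop() returns 9 -> []
push(13) -> [13]
push(29) -> [13, 29]
Final stack (bottom to top): [13, 29]


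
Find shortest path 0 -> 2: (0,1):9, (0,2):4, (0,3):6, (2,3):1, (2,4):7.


Dijkstra from 0:
Distances: {0: 0, 1: 9, 2: 4, 3: 5, 4: 11}
Shortest distance to 2 = 4, path = [0, 2]


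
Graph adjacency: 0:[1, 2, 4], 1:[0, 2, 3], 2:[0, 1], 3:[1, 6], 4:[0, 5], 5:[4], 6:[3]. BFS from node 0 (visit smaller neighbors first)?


BFS queue: start with [0]
Visit order: [0, 1, 2, 4, 3, 5, 6]


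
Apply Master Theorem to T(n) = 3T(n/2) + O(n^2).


a=3, b=2, c=2. log_2(3)=1.585 < c=2. Case 3: O(n^c) = O(n^2)
Complexity: O(n^2)


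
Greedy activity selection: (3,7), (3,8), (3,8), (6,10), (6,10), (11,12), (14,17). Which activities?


Greedy: pick earliest-ending, then skip overlaps.
Selected (3 activities): [(3, 7), (11, 12), (14, 17)]


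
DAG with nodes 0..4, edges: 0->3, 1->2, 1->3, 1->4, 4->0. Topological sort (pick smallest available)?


Kahn's algorithm, process smallest node first
Order: [1, 2, 4, 0, 3]


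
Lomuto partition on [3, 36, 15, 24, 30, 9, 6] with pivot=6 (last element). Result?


Elements <= 6 go left of pivot.
Result: [3, 6, 15, 24, 30, 9, 36], pivot at index 1


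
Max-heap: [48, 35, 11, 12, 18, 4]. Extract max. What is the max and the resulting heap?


Max = 48
Replace root with last, heapify down
Resulting heap: [35, 18, 11, 12, 4]


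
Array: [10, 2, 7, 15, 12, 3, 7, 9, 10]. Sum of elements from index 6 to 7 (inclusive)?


Prefix sums: [0, 10, 12, 19, 34, 46, 49, 56, 65, 75]
Sum[6..7] = prefix[8] - prefix[6] = 65 - 49 = 16


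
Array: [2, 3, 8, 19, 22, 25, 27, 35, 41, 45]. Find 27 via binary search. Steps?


Search for 27:
[0,9] mid=4 arr[4]=22
[5,9] mid=7 arr[7]=35
[5,6] mid=5 arr[5]=25
[6,6] mid=6 arr[6]=27
Total: 4 comparisons


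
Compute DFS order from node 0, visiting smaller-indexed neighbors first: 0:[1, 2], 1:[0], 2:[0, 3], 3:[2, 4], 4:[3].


DFS stack-based: start with [0]
Visit order: [0, 1, 2, 3, 4]


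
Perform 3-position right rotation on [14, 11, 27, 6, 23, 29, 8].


Right rotate by 3: [23, 29, 8, 14, 11, 27, 6]


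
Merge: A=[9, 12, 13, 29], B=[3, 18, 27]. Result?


Compare heads, take smaller each step.
Merged: [3, 9, 12, 13, 18, 27, 29]


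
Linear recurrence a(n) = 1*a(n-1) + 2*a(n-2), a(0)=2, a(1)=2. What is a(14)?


Build bottom-up:
...a(12)=5462, a(13)=10922, a(14)=1*10922+2*5462=21846


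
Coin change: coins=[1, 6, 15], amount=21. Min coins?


dp[0]=0; dp[i]=1+min(dp[i-c] for c in coins)
...dp[16]=2, dp[17]=3, dp[18]=3, dp[19]=4, dp[20]=5, dp[21]=2
Minimum coins for 21 = 2


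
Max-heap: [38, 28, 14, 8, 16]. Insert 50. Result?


Append 50: [38, 28, 14, 8, 16, 50]
Bubble up: swap idx 5(50) with idx 2(14); swap idx 2(50) with idx 0(38)
Result: [50, 28, 38, 8, 16, 14]


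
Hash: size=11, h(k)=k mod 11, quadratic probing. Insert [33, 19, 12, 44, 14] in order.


Insertions: 33->slot 0; 19->slot 8; 12->slot 1; 44->slot 4; 14->slot 3
Table: [33, 12, None, 14, 44, None, None, None, 19, None, None]


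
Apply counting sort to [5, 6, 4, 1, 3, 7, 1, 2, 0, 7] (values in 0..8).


Count array: [1, 2, 1, 1, 1, 1, 1, 2, 0]
Reconstruct: [0, 1, 1, 2, 3, 4, 5, 6, 7, 7]


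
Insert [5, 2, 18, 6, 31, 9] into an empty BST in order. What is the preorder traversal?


Root = 5; build tree by BST insertion.
Preorder traversal: [5, 2, 18, 6, 9, 31]


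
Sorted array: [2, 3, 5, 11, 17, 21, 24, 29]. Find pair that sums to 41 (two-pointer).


Two pointers: lo=0, hi=7
Found pair: (17, 24) summing to 41


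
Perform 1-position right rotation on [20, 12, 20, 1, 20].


Right rotate by 1: [20, 20, 12, 20, 1]


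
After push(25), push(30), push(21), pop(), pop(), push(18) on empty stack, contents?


push(25) -> [25]
push(30) -> [25, 30]
push(21) -> [25, 30, 21]
pop() returns 21 -> [25, 30]
pop() returns 30 -> [25]
push(18) -> [25, 18]
Final stack (bottom to top): [25, 18]


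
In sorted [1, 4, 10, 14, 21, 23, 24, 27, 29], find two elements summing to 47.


Two pointers: lo=0, hi=8
Found pair: (23, 24) summing to 47


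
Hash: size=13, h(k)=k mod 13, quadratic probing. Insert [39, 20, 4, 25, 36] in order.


Insertions: 39->slot 0; 20->slot 7; 4->slot 4; 25->slot 12; 36->slot 10
Table: [39, None, None, None, 4, None, None, 20, None, None, 36, None, 25]


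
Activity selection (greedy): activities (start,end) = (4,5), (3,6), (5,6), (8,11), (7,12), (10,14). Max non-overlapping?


Greedy: pick earliest-ending, then skip overlaps.
Selected (3 activities): [(4, 5), (5, 6), (8, 11)]


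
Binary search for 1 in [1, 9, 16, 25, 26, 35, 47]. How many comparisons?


Search for 1:
[0,6] mid=3 arr[3]=25
[0,2] mid=1 arr[1]=9
[0,0] mid=0 arr[0]=1
Total: 3 comparisons


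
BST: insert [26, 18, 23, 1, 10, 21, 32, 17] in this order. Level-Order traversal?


Root = 26; build tree by BST insertion.
Level-Order traversal: [26, 18, 32, 1, 23, 10, 21, 17]


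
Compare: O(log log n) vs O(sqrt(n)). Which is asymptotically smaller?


double-logarithmic grows slower than sublinear
O(log log n) is asymptotically smaller; O(sqrt(n)) grows faster


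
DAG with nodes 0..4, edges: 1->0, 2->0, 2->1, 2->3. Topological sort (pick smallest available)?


Kahn's algorithm, process smallest node first
Order: [2, 1, 0, 3, 4]


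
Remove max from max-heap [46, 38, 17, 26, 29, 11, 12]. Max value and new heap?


Max = 46
Replace root with last, heapify down
Resulting heap: [38, 29, 17, 26, 12, 11]


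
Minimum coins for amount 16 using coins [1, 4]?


dp[0]=0; dp[i]=1+min(dp[i-c] for c in coins)
...dp[11]=5, dp[12]=3, dp[13]=4, dp[14]=5, dp[15]=6, dp[16]=4
Minimum coins for 16 = 4


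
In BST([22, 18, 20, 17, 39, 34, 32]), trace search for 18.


BST root = 22
Search for 18: compare at each node
Path: [22, 18]


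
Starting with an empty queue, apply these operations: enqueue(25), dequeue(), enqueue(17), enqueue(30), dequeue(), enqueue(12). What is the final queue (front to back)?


enqueue(25) -> [25]
dequeue() returns 25 -> []
enqueue(17) -> [17]
enqueue(30) -> [17, 30]
dequeue() returns 17 -> [30]
enqueue(12) -> [30, 12]
Final queue (front to back): [30, 12]


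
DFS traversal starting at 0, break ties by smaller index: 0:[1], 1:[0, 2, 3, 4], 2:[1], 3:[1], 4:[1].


DFS stack-based: start with [0]
Visit order: [0, 1, 2, 3, 4]


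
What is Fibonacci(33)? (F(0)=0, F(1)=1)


F(n)=F(n-1)+F(n-2)
...F(31)=1346269, F(32)=2178309, F(33)=3524578


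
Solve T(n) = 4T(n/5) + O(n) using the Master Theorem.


a=4, b=5, c=1. log_5(4)=0.861 < c=1. Case 3: O(n^c) = O(n)
Complexity: O(n)


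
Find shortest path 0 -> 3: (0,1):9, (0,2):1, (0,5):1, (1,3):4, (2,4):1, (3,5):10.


Dijkstra from 0:
Distances: {0: 0, 1: 9, 2: 1, 3: 11, 4: 2, 5: 1}
Shortest distance to 3 = 11, path = [0, 5, 3]
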